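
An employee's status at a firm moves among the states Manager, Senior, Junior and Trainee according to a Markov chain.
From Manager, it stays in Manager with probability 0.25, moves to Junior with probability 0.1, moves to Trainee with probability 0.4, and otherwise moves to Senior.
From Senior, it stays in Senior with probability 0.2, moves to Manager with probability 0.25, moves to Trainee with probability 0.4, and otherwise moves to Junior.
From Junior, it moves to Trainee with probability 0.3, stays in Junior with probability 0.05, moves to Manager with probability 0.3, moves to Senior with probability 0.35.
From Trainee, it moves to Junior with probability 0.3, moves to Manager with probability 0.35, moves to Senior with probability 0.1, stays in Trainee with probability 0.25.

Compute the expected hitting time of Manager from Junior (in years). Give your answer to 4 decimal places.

3.2944

Let t(s) be the expected number of years to first reach Manager from state s, with t(Manager) = 0. Conditioning on the first year:
t(Senior) = 1 + 0.2·t(Senior) + 0.15·t(Junior) + 0.4·t(Trainee)
t(Junior) = 1 + 0.35·t(Senior) + 0.05·t(Junior) + 0.3·t(Trainee)
t(Trainee) = 1 + 0.1·t(Senior) + 0.3·t(Junior) + 0.25·t(Trainee)
Solving: t(Senior) = 3.4213, t(Junior) = 3.2944, t(Trainee) = 3.1073.
Expected years from Junior to Manager: 3.2944.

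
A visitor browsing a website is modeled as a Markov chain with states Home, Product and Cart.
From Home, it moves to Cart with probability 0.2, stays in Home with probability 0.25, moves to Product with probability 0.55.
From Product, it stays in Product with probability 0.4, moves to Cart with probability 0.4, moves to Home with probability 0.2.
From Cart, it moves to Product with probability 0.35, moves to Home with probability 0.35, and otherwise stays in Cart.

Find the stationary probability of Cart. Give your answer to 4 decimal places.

0.3163

Let the stationary distribution be π with π = πP and π_1 + π_2 + π_3 = 1.
π_1 = 0.25·π_1 + 0.2·π_2 + 0.35·π_3
π_2 = 0.55·π_1 + 0.4·π_2 + 0.35·π_3
Solving with the normalization constraint gives π = (0.2605, 0.4233, 0.3163).
So the stationary probability of Cart is 0.3163.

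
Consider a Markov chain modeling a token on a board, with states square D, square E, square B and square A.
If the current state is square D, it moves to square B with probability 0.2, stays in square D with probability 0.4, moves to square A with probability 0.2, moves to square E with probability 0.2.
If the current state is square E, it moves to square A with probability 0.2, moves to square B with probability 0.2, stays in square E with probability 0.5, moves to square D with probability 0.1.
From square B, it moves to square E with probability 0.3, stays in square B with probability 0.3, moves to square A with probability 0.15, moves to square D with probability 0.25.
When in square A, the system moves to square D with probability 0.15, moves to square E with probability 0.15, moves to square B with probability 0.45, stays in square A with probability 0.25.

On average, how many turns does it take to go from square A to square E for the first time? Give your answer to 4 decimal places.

Let t(s) be the expected number of turns to first reach square E from state s, with t(square E) = 0. Conditioning on the first turn:
t(square D) = 1 + 0.4·t(square D) + 0.2·t(square B) + 0.2·t(square A)
t(square B) = 1 + 0.25·t(square D) + 0.3·t(square B) + 0.15·t(square A)
t(square A) = 1 + 0.15·t(square D) + 0.45·t(square B) + 0.25·t(square A)
Solving: t(square D) = 4.5899, t(square B) = 4.0741, t(square A) = 4.6958.
Expected turns from square A to square E: 4.6958.

4.6958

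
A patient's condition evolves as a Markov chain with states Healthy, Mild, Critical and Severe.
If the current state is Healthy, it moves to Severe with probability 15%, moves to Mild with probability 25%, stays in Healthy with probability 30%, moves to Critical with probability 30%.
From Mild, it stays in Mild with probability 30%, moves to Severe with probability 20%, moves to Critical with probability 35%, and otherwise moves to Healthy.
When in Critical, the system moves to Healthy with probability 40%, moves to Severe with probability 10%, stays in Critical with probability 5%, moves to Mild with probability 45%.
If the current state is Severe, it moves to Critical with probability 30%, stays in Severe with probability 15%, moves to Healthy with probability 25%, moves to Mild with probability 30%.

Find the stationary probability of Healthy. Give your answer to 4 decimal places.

Let the stationary distribution be π with π = πP and π_1 + π_2 + π_3 + π_4 = 1.
π_1 = 0.3·π_1 + 0.15·π_2 + 0.4·π_3 + 0.25·π_4
π_2 = 0.25·π_1 + 0.3·π_2 + 0.45·π_3 + 0.3·π_4
π_3 = 0.3·π_1 + 0.35·π_2 + 0.05·π_3 + 0.3·π_4
Solving with the normalization constraint gives π = (0.2689, 0.3245, 0.2530, 0.1536).
So the stationary probability of Healthy is 0.2689.

0.2689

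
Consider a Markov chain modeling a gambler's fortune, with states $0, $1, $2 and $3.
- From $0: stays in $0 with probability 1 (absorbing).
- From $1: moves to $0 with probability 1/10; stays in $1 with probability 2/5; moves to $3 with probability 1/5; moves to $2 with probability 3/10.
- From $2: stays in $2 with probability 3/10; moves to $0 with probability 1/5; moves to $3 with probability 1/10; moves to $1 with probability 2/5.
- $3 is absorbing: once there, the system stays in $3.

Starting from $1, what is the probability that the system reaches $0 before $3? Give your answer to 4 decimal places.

0.4333

Let h(s) be the probability of absorption at $0 starting from transient state s. Then h($0) = 1 and h($3) = 0. By first-step analysis:
h($1) = 0.1·1 + 0.4·h($1) + 0.3·h($2) + 0.2·0
h($2) = 0.2·1 + 0.4·h($1) + 0.3·h($2) + 0.1·0
Solving: h($1) = 0.4333, h($2) = 0.5333.
Starting from $1, the probability is 0.4333.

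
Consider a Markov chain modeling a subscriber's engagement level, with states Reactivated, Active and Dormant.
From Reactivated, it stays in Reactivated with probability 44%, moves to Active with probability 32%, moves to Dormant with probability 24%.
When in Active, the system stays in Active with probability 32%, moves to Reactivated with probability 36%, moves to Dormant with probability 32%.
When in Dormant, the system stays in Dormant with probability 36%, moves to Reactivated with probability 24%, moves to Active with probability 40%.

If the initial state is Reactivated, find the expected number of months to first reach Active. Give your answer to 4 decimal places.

2.9255

Let t(s) be the expected number of months to first reach Active from state s, with t(Active) = 0. Conditioning on the first month:
t(Reactivated) = 1 + 0.44·t(Reactivated) + 0.24·t(Dormant)
t(Dormant) = 1 + 0.24·t(Reactivated) + 0.36·t(Dormant)
Solving: t(Reactivated) = 2.9255, t(Dormant) = 2.6596.
Expected months from Reactivated to Active: 2.9255.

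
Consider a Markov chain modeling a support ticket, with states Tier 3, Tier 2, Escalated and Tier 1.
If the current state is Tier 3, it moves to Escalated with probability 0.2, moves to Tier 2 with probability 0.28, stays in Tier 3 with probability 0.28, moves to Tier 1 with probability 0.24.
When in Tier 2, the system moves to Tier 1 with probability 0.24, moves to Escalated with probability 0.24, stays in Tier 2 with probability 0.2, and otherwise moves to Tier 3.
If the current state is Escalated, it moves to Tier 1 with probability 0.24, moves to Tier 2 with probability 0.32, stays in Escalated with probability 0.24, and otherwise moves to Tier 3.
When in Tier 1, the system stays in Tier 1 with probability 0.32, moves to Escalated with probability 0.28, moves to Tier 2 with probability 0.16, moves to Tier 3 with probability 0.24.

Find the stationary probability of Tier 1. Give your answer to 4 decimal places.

Let the stationary distribution be π with π = πP and π_1 + π_2 + π_3 + π_4 = 1.
π_1 = 0.28·π_1 + 0.32·π_2 + 0.2·π_3 + 0.24·π_4
π_2 = 0.28·π_1 + 0.2·π_2 + 0.32·π_3 + 0.16·π_4
π_3 = 0.2·π_1 + 0.24·π_2 + 0.24·π_3 + 0.28·π_4
Solving with the normalization constraint gives π = (0.2599, 0.2392, 0.2400, 0.2609).
So the stationary probability of Tier 1 is 0.2609.

0.2609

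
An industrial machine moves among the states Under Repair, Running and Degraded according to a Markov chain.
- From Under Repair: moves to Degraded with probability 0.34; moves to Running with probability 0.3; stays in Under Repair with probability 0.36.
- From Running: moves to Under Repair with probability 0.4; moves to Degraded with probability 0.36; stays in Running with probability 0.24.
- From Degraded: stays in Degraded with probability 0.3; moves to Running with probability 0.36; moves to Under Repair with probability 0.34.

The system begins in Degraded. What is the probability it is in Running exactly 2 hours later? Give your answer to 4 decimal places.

0.2964

Sum over the intermediate state after 1 hour:
P = P(Degraded→Under Repair)·P(Under Repair→Running) + P(Degraded→Running)·P(Running→Running) + P(Degraded→Degraded)·P(Degraded→Running)
  = 0.34×0.3 + 0.36×0.24 + 0.3×0.36
  = 0.1020 + 0.0864 + 0.1080 = 0.2964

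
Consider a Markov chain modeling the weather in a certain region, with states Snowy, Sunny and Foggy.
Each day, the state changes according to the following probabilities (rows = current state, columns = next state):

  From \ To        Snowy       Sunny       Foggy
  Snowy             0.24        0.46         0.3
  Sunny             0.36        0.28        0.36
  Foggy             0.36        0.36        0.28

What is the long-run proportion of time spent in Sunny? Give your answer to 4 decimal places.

0.3631

Let the stationary distribution be π with π = πP and π_1 + π_2 + π_3 = 1.
π_1 = 0.24·π_1 + 0.36·π_2 + 0.36·π_3
π_2 = 0.46·π_1 + 0.28·π_2 + 0.36·π_3
Solving with the normalization constraint gives π = (0.3214, 0.3631, 0.3155).
So the stationary probability of Sunny is 0.3631.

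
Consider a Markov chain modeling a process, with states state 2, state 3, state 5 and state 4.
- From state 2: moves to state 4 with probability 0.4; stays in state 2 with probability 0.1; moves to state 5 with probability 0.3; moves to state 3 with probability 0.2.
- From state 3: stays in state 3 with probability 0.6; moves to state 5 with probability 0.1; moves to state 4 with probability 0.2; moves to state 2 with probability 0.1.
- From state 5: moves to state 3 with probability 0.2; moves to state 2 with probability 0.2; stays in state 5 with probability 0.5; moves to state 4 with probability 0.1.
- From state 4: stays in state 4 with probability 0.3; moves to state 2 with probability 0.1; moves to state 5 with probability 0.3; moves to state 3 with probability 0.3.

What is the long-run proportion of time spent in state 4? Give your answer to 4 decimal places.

0.2193

Let the stationary distribution be π with π = πP and π_1 + π_2 + π_3 + π_4 = 1.
π_1 = 0.1·π_1 + 0.1·π_2 + 0.2·π_3 + 0.1·π_4
π_2 = 0.2·π_1 + 0.6·π_2 + 0.2·π_3 + 0.3·π_4
π_3 = 0.3·π_1 + 0.1·π_2 + 0.5·π_3 + 0.3·π_4
Solving with the normalization constraint gives π = (0.1283, 0.3699, 0.2825, 0.2193).
So the stationary probability of state 4 is 0.2193.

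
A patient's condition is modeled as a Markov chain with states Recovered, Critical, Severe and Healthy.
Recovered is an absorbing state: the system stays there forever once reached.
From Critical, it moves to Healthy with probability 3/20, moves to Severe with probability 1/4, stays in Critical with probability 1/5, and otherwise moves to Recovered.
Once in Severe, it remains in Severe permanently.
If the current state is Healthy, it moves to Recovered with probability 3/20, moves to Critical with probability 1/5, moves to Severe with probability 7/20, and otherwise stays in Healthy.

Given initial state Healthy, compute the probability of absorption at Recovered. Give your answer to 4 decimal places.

Let h(s) be the probability of absorption at Recovered starting from transient state s. Then h(Recovered) = 1 and h(Severe) = 0. By first-step analysis:
h(Critical) = 0.4·1 + 0.2·h(Critical) + 0.25·0 + 0.15·h(Healthy)
h(Healthy) = 0.15·1 + 0.2·h(Critical) + 0.35·0 + 0.3·h(Healthy)
Solving: h(Critical) = 0.5708, h(Healthy) = 0.3774.
Starting from Healthy, the probability is 0.3774.

0.3774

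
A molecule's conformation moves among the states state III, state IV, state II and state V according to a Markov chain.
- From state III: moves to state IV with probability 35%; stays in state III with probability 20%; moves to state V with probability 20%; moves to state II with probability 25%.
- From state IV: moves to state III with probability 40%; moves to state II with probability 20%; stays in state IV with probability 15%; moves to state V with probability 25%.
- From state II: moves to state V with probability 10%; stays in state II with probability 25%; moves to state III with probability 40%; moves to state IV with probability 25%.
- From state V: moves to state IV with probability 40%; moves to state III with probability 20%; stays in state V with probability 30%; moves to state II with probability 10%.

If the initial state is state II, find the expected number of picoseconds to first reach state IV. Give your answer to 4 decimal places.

Let t(s) be the expected number of picoseconds to first reach state IV from state s, with t(state IV) = 0. Conditioning on the first picosecond:
t(state III) = 1 + 0.2·t(state III) + 0.25·t(state II) + 0.2·t(state V)
t(state II) = 1 + 0.4·t(state III) + 0.25·t(state II) + 0.1·t(state V)
t(state V) = 1 + 0.2·t(state III) + 0.1·t(state II) + 0.3·t(state V)
Solving: t(state III) = 2.9599, t(state II) = 3.2776, t(state V) = 2.7425.
Expected picoseconds from state II to state IV: 3.2776.

3.2776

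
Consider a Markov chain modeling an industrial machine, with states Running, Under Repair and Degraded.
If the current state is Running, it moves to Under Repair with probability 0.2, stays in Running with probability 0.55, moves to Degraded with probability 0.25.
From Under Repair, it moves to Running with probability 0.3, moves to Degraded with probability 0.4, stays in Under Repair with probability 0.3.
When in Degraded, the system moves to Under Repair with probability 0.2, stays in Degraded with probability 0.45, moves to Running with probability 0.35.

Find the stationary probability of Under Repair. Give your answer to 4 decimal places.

0.2222

Let the stationary distribution be π with π = πP and π_1 + π_2 + π_3 = 1.
π_1 = 0.55·π_1 + 0.3·π_2 + 0.35·π_3
π_2 = 0.2·π_1 + 0.3·π_2 + 0.2·π_3
Solving with the normalization constraint gives π = (0.4236, 0.2222, 0.3542).
So the stationary probability of Under Repair is 0.2222.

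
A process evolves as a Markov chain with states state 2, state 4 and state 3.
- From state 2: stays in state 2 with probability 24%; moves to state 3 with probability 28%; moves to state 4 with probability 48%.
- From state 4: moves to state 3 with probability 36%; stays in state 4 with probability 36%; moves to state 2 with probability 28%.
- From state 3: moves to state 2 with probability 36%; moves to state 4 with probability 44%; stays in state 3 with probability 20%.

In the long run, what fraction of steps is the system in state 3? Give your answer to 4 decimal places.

Let the stationary distribution be π with π = πP and π_1 + π_2 + π_3 = 1.
π_1 = 0.24·π_1 + 0.28·π_2 + 0.36·π_3
π_2 = 0.48·π_1 + 0.36·π_2 + 0.44·π_3
Solving with the normalization constraint gives π = (0.2916, 0.4182, 0.2902).
So the stationary probability of state 3 is 0.2902.

0.2902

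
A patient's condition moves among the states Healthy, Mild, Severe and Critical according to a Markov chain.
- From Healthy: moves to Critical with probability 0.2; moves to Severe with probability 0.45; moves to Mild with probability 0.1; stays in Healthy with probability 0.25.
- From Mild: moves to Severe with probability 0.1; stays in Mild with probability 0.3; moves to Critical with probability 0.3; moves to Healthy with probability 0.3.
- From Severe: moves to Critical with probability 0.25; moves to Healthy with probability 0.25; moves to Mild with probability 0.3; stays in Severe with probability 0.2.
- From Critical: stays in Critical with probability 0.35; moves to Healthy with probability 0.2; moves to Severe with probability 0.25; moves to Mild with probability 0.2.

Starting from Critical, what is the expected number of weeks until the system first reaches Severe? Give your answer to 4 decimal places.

3.7486

Let t(s) be the expected number of weeks to first reach Severe from state s, with t(Severe) = 0. Conditioning on the first week:
t(Healthy) = 1 + 0.25·t(Healthy) + 0.1·t(Mild) + 0.2·t(Critical)
t(Mild) = 1 + 0.3·t(Healthy) + 0.3·t(Mild) + 0.3·t(Critical)
t(Critical) = 1 + 0.2·t(Healthy) + 0.2·t(Mild) + 0.35·t(Critical)
Solving: t(Healthy) = 2.9036, t(Mild) = 4.2795, t(Critical) = 3.7486.
Expected weeks from Critical to Severe: 3.7486.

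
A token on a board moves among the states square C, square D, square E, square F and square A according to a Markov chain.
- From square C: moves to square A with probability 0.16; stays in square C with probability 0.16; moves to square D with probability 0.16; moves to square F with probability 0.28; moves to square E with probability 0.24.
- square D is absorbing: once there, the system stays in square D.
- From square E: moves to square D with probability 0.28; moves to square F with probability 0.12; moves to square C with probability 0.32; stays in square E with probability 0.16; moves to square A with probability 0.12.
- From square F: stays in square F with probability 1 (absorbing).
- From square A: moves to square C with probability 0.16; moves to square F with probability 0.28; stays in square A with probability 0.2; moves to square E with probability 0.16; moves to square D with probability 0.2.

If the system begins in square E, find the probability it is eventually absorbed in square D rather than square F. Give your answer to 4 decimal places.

Let h(s) be the probability of absorption at square D starting from transient state s. Then h(square D) = 1 and h(square F) = 0. By first-step analysis:
h(square C) = 0.16·h(square C) + 0.16·1 + 0.24·h(square E) + 0.28·0 + 0.16·h(square A)
h(square E) = 0.32·h(square C) + 0.28·1 + 0.16·h(square E) + 0.12·0 + 0.12·h(square A)
h(square A) = 0.16·h(square C) + 0.2·1 + 0.16·h(square E) + 0.28·0 + 0.2·h(square A)
Solving: h(square C) = 0.4375, h(square E) = 0.5643, h(square A) = 0.4504.
Starting from square E, the probability is 0.5643.

0.5643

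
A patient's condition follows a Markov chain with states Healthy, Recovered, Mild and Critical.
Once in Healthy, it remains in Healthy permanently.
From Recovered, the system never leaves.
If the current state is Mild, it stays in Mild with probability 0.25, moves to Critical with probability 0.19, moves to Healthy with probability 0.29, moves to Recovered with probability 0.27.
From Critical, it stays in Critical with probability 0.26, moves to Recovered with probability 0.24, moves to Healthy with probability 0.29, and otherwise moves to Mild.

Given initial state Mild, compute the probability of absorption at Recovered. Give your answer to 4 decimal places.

0.4764

Let h(s) be the probability of absorption at Recovered starting from transient state s. Then h(Recovered) = 1 and h(Healthy) = 0. By first-step analysis:
h(Mild) = 0.29·0 + 0.27·1 + 0.25·h(Mild) + 0.19·h(Critical)
h(Critical) = 0.29·0 + 0.24·1 + 0.21·h(Mild) + 0.26·h(Critical)
Solving: h(Mild) = 0.4764, h(Critical) = 0.4595.
Starting from Mild, the probability is 0.4764.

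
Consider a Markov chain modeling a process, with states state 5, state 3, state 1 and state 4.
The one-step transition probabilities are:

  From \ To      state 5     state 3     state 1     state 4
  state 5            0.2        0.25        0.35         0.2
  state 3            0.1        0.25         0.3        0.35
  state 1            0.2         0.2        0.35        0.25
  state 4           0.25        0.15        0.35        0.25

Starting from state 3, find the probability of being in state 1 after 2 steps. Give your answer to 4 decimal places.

0.3375

Propagate the distribution vector 2 steps from state 3.
After 0 steps: (0.0000, 1.0000, 0.0000, 0.0000)
After 1 step: (0.1000, 0.2500, 0.3000, 0.3500)
After 2 steps: (0.1925, 0.2000, 0.3375, 0.2700)
P(in state 1 after 2 steps) = 0.3375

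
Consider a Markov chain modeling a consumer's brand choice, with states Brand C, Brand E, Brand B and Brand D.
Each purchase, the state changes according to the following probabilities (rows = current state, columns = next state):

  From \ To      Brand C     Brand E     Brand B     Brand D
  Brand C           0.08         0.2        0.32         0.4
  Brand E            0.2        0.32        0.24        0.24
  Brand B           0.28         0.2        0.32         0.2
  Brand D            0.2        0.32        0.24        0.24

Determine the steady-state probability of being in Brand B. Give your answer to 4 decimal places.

Let the stationary distribution be π with π = πP and π_1 + π_2 + π_3 + π_4 = 1.
π_1 = 0.08·π_1 + 0.2·π_2 + 0.28·π_3 + 0.2·π_4
π_2 = 0.2·π_1 + 0.32·π_2 + 0.2·π_3 + 0.32·π_4
π_3 = 0.32·π_1 + 0.24·π_2 + 0.32·π_3 + 0.24·π_4
Solving with the normalization constraint gives π = (0.1984, 0.2628, 0.2781, 0.2606).
So the stationary probability of Brand B is 0.2781.

0.2781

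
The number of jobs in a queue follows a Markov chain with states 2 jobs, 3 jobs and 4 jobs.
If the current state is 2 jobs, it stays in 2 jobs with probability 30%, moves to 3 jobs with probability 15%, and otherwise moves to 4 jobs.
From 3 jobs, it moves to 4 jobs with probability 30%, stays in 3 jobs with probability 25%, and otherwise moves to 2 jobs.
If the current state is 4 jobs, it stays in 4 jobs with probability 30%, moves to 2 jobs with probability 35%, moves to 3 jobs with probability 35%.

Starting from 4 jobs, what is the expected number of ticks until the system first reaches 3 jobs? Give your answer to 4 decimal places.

Let t(s) be the expected number of ticks to first reach 3 jobs from state s, with t(3 jobs) = 0. Conditioning on the first tick:
t(2 jobs) = 1 + 0.3·t(2 jobs) + 0.55·t(4 jobs)
t(4 jobs) = 1 + 0.35·t(2 jobs) + 0.3·t(4 jobs)
Solving: t(2 jobs) = 4.2017, t(4 jobs) = 3.5294.
Expected ticks from 4 jobs to 3 jobs: 3.5294.

3.5294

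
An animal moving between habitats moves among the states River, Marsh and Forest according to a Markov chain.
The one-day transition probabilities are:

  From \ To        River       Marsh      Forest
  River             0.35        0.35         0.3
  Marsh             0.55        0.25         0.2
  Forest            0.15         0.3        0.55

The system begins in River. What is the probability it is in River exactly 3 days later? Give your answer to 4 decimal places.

Propagate the distribution vector 3 days from River.
After 0 days: (1.0000, 0.0000, 0.0000)
After 1 day: (0.3500, 0.3500, 0.3000)
After 2 days: (0.3600, 0.3000, 0.3400)
After 3 days: (0.3420, 0.3030, 0.3550)
P(in River after 3 days) = 0.3420

0.3420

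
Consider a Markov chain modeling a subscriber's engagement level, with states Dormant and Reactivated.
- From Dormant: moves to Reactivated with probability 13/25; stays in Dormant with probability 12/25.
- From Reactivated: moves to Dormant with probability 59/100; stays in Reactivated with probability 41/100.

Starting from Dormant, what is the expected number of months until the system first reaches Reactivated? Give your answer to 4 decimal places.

Let t(s) be the expected number of months to first reach Reactivated from state s, with t(Reactivated) = 0. Conditioning on the first month:
t(Dormant) = 1 + 0.48·t(Dormant)
Solving: t(Dormant) = 1.9231.
Expected months from Dormant to Reactivated: 1.9231.

1.9231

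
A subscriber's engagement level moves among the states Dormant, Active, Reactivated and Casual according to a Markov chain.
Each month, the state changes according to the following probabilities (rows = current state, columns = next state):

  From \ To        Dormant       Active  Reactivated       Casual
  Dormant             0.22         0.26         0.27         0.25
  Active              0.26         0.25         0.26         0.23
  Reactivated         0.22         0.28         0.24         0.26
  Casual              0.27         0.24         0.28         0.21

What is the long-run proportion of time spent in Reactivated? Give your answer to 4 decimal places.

0.2619

Let the stationary distribution be π with π = πP and π_1 + π_2 + π_3 + π_4 = 1.
π_1 = 0.22·π_1 + 0.26·π_2 + 0.22·π_3 + 0.27·π_4
π_2 = 0.26·π_1 + 0.25·π_2 + 0.28·π_3 + 0.24·π_4
π_3 = 0.27·π_1 + 0.26·π_2 + 0.24·π_3 + 0.28·π_4
Solving with the normalization constraint gives π = (0.2422, 0.2579, 0.2619, 0.2379).
So the stationary probability of Reactivated is 0.2619.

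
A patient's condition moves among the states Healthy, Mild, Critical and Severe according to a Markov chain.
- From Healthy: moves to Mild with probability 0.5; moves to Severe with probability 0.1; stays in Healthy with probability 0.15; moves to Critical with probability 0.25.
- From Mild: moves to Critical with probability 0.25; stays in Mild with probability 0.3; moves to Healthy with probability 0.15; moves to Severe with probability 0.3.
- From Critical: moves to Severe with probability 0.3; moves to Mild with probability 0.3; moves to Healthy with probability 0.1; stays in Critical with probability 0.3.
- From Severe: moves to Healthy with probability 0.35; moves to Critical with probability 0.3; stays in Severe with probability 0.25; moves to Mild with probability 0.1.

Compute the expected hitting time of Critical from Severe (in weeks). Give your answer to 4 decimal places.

Let t(s) be the expected number of weeks to first reach Critical from state s, with t(Critical) = 0. Conditioning on the first week:
t(Healthy) = 1 + 0.15·t(Healthy) + 0.5·t(Mild) + 0.1·t(Severe)
t(Mild) = 1 + 0.15·t(Healthy) + 0.3·t(Mild) + 0.3·t(Severe)
t(Severe) = 1 + 0.35·t(Healthy) + 0.1·t(Mild) + 0.25·t(Severe)
Solving: t(Healthy) = 3.8462, t(Mild) = 3.8112, t(Severe) = 3.6364.
Expected weeks from Severe to Critical: 3.6364.

3.6364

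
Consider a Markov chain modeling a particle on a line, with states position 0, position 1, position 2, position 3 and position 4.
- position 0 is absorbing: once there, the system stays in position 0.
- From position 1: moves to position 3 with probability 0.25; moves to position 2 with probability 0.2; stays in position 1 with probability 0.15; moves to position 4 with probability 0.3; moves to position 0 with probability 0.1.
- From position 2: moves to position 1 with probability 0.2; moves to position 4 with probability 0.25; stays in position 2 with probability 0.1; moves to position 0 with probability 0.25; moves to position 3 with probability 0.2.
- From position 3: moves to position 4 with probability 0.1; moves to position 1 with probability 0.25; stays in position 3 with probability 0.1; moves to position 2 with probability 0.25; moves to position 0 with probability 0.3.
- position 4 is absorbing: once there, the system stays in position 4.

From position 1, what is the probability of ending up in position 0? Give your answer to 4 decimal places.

0.4068

Let h(s) be the probability of absorption at position 0 starting from transient state s. Then h(position 0) = 1 and h(position 4) = 0. By first-step analysis:
h(position 1) = 0.1·1 + 0.15·h(position 1) + 0.2·h(position 2) + 0.25·h(position 3) + 0.3·0
h(position 2) = 0.25·1 + 0.2·h(position 1) + 0.1·h(position 2) + 0.2·h(position 3) + 0.25·0
h(position 3) = 0.3·1 + 0.25·h(position 1) + 0.25·h(position 2) + 0.1·h(position 3) + 0.1·0
Solving: h(position 1) = 0.4068, h(position 2) = 0.4981, h(position 3) = 0.5847.
Starting from position 1, the probability is 0.4068.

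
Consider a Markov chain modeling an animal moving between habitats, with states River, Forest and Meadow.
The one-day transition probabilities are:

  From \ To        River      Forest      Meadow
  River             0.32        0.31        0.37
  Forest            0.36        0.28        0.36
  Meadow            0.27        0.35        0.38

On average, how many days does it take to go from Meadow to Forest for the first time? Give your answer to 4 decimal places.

Let t(s) be the expected number of days to first reach Forest from state s, with t(Forest) = 0. Conditioning on the first day:
t(River) = 1 + 0.32·t(River) + 0.37·t(Meadow)
t(Meadow) = 1 + 0.27·t(River) + 0.38·t(Meadow)
Solving: t(River) = 3.0774, t(Meadow) = 2.9531.
Expected days from Meadow to Forest: 2.9531.

2.9531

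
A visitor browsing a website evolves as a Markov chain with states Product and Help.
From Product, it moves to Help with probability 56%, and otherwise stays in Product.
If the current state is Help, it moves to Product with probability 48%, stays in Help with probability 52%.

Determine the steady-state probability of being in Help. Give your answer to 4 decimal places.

0.5385

Let the stationary distribution be π with π = πP and π_1 + π_2 = 1.
π_1 = 0.44·π_1 + 0.48·π_2
Solving with the normalization constraint gives π = (0.4615, 0.5385).
So the stationary probability of Help is 0.5385.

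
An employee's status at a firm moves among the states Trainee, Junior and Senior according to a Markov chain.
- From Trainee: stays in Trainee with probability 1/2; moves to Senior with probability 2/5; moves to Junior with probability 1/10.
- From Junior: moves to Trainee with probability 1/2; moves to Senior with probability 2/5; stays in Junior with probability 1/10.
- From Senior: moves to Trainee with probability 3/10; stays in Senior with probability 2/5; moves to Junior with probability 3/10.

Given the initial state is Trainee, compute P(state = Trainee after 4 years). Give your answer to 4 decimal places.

Propagate the distribution vector 4 years from Trainee.
After 0 years: (1.0000, 0.0000, 0.0000)
After 1 year: (0.5000, 0.1000, 0.4000)
After 2 years: (0.4200, 0.1800, 0.4000)
After 3 years: (0.4200, 0.1800, 0.4000)
After 4 years: (0.4200, 0.1800, 0.4000)
P(in Trainee after 4 years) = 0.4200

0.4200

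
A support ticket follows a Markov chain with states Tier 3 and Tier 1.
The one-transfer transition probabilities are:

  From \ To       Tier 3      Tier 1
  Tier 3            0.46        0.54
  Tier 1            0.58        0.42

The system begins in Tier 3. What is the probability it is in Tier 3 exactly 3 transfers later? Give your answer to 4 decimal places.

Propagate the distribution vector 3 transfers from Tier 3.
After 0 transfers: (1.0000, 0.0000)
After 1 transfer: (0.4600, 0.5400)
After 2 transfers: (0.5248, 0.4752)
After 3 transfers: (0.5170, 0.4830)
P(in Tier 3 after 3 transfers) = 0.5170

0.5170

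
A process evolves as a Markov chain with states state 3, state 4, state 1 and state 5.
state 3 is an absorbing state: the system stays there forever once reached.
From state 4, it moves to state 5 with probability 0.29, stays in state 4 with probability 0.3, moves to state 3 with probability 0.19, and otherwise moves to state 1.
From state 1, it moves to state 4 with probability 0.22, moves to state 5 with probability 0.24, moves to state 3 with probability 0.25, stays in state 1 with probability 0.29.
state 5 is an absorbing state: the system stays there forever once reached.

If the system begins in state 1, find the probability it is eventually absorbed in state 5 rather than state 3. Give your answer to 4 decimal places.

Let h(s) be the probability of absorption at state 5 starting from transient state s. Then h(state 5) = 1 and h(state 3) = 0. By first-step analysis:
h(state 4) = 0.19·0 + 0.3·h(state 4) + 0.22·h(state 1) + 0.29·1
h(state 1) = 0.25·0 + 0.22·h(state 4) + 0.29·h(state 1) + 0.24·1
Solving: h(state 4) = 0.5767, h(state 1) = 0.5167.
Starting from state 1, the probability is 0.5167.

0.5167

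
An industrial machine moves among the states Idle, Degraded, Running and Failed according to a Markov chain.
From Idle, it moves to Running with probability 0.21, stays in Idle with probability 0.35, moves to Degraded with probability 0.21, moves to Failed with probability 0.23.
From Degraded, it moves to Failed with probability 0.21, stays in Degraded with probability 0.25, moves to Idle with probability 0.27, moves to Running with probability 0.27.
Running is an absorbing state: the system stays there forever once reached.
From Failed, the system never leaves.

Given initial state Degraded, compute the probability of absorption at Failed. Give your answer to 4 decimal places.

Let h(s) be the probability of absorption at Failed starting from transient state s. Then h(Failed) = 1 and h(Running) = 0. By first-step analysis:
h(Idle) = 0.35·h(Idle) + 0.21·h(Degraded) + 0.21·0 + 0.23·1
h(Degraded) = 0.27·h(Idle) + 0.25·h(Degraded) + 0.27·0 + 0.21·1
Solving: h(Idle) = 0.5028, h(Degraded) = 0.4610.
Starting from Degraded, the probability is 0.4610.

0.4610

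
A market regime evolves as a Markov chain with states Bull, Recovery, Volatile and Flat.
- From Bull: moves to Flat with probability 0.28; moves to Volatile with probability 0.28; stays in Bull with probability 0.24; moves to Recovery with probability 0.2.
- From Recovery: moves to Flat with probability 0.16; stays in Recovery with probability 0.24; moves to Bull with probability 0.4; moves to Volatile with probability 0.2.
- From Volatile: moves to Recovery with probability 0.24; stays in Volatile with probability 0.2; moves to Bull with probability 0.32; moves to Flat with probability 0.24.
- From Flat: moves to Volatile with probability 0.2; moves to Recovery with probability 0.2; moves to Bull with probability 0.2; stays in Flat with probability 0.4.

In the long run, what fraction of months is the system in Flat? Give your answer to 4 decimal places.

Let the stationary distribution be π with π = πP and π_1 + π_2 + π_3 + π_4 = 1.
π_1 = 0.24·π_1 + 0.4·π_2 + 0.32·π_3 + 0.2·π_4
π_2 = 0.2·π_1 + 0.24·π_2 + 0.24·π_3 + 0.2·π_4
π_3 = 0.28·π_1 + 0.2·π_2 + 0.2·π_3 + 0.2·π_4
Solving with the normalization constraint gives π = (0.2815, 0.2176, 0.2225, 0.2784).
So the stationary probability of Flat is 0.2784.

0.2784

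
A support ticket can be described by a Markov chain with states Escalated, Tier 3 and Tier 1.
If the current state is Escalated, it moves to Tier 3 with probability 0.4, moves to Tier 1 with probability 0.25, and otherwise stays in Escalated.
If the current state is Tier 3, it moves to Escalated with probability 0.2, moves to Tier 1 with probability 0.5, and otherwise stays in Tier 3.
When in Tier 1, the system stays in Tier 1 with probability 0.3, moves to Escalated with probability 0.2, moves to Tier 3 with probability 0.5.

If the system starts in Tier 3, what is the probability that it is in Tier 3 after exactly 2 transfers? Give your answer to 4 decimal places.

0.4200

Sum over the intermediate state after 1 transfer:
P = P(Tier 3→Escalated)·P(Escalated→Tier 3) + P(Tier 3→Tier 3)·P(Tier 3→Tier 3) + P(Tier 3→Tier 1)·P(Tier 1→Tier 3)
  = 0.2×0.4 + 0.3×0.3 + 0.5×0.5
  = 0.0800 + 0.0900 + 0.2500 = 0.4200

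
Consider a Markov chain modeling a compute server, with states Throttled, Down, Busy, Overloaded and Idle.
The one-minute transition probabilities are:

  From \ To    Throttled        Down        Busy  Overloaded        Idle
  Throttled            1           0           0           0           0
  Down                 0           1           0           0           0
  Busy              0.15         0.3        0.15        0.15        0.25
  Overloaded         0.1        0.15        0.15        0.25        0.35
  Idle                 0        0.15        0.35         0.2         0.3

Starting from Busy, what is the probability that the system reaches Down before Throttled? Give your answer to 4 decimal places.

0.7004

Let h(s) be the probability of absorption at Down starting from transient state s. Then h(Down) = 1 and h(Throttled) = 0. By first-step analysis:
h(Busy) = 0.15·0 + 0.3·1 + 0.15·h(Busy) + 0.15·h(Overloaded) + 0.25·h(Idle)
h(Overloaded) = 0.1·0 + 0.15·1 + 0.15·h(Busy) + 0.25·h(Overloaded) + 0.35·h(Idle)
h(Idle) = 0.15·1 + 0.35·h(Busy) + 0.2·h(Overloaded) + 0.3·h(Idle)
Solving: h(Busy) = 0.7004, h(Overloaded) = 0.6963, h(Idle) = 0.7634.
Starting from Busy, the probability is 0.7004.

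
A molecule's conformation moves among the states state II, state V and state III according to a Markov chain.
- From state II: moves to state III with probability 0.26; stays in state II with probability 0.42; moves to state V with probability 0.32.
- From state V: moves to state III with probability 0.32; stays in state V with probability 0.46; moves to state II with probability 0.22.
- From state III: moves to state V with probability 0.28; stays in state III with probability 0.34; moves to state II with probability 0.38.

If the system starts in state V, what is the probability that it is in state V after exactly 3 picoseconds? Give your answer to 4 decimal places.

Propagate the distribution vector 3 picoseconds from state V.
After 0 picoseconds: (0.0000, 1.0000, 0.0000)
After 1 picosecond: (0.2200, 0.4600, 0.3200)
After 2 picoseconds: (0.3152, 0.3716, 0.3132)
After 3 picoseconds: (0.3332, 0.3595, 0.3074)
P(in state V after 3 picoseconds) = 0.3595

0.3595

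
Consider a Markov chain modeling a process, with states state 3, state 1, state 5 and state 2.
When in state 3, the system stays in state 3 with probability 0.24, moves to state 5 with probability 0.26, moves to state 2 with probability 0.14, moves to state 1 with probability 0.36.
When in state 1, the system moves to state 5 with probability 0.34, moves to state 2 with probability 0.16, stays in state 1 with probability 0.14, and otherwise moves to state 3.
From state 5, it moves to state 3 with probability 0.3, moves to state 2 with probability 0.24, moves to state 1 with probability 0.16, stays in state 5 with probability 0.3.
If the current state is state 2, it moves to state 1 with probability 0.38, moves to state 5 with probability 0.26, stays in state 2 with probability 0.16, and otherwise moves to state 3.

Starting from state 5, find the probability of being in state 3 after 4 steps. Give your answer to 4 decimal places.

Propagate the distribution vector 4 steps from state 5.
After 0 steps: (0.0000, 0.0000, 1.0000, 0.0000)
After 1 step: (0.3000, 0.1600, 0.3000, 0.2400)
After 2 steps: (0.2676, 0.2696, 0.2848, 0.1780)
After 3 steps: (0.2823, 0.2473, 0.2930, 0.1774)
After 4 steps: (0.2802, 0.2506, 0.2915, 0.1778)
P(in state 3 after 4 steps) = 0.2802

0.2802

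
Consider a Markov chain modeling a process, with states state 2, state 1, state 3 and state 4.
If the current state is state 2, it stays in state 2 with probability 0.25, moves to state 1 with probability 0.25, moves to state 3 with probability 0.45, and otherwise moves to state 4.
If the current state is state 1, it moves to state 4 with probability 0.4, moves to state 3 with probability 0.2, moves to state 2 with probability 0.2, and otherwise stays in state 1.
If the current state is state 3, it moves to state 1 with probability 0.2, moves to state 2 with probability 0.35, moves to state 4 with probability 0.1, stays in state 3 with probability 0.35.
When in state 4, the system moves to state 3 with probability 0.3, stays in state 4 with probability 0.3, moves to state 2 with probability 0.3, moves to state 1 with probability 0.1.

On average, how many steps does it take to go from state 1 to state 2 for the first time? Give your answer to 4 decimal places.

Let t(s) be the expected number of steps to first reach state 2 from state s, with t(state 2) = 0. Conditioning on the first step:
t(state 1) = 1 + 0.2·t(state 1) + 0.2·t(state 3) + 0.4·t(state 4)
t(state 3) = 1 + 0.2·t(state 1) + 0.35·t(state 3) + 0.1·t(state 4)
t(state 4) = 1 + 0.1·t(state 1) + 0.3·t(state 3) + 0.3·t(state 4)
Solving: t(state 1) = 3.7115, t(state 3) = 3.1923, t(state 4) = 3.3269.
Expected steps from state 1 to state 2: 3.7115.

3.7115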